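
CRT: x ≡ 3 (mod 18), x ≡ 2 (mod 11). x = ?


M = 18*11 = 198
M1 = M/18 = 11, M2 = M/11 = 18
M1^(-1) mod 18 = 5, M2^(-1) mod 11 = 8
x = 3*11*5 + 2*18*8 = 453
453 mod 198 = 57
Check: 57 mod 18 = 3 ✓, 57 mod 11 = 2 ✓

x ≡ 57 (mod 198)


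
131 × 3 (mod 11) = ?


131 × 3 = 393
393 mod 11 = 8


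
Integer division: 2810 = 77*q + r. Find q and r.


2810 = 77 * 36 + 38
Check: 2772 + 38 = 2810

q = 36, r = 38


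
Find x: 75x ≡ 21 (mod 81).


GCD(75, 81) = 3 divides 21
Divide: 25x ≡ 7 (mod 27)
x ≡ 10 (mod 27)


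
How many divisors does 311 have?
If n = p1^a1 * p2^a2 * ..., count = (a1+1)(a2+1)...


311 = 311^1
d(311) = (1+1) = 2

2 divisors


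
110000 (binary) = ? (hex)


110000 (base 2) = 48 (decimal)
48 (decimal) = 30 (base 16)


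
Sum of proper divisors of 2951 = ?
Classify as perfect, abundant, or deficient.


Proper divisors: 1, 13, 227
Sum = 1 + 13 + 227 = 241
241 < 2951 → deficient

s(2951) = 241 (deficient)


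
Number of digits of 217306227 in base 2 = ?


217306227 in base 2 = 1100111100111101010001110011
Number of digits = 28

28 digits (base 2)


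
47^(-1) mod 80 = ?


Use the extended Euclidean algorithm on (80, 47); each row r = 80*s + 47*t:
r=80, s=1, t=0
r=47, s=0, t=1
q=1: r=33, s=1, t=-1   [80*(1) + 47*(-1) = 33]
q=1: r=14, s=-1, t=2   [80*(-1) + 47*(2) = 14]
q=2: r=5, s=3, t=-5   [80*(3) + 47*(-5) = 5]
q=2: r=4, s=-7, t=12   [80*(-7) + 47*(12) = 4]
q=1: r=1, s=10, t=-17   [80*(10) + 47*(-17) = 1]
q=4: r=0, s=-47, t=80   [80*(-47) + 47*(80) = 0]
GCD = 1 with t = -17, so 47*(-17) ≡ 1 (mod 80)
Inverse = -17 mod 80 = 63
Check: 47 * 63 = 2961 ≡ 1 (mod 80)

47^(-1) ≡ 63 (mod 80)


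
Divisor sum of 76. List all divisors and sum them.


Divisors of 76: 1, 2, 4, 19, 38, 76
Sum = 1 + 2 + 4 + 19 + 38 + 76 = 140

σ(76) = 140


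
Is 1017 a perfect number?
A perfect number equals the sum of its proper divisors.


Proper divisors of 1017: 1, 3, 9, 113, 339
Sum = 1 + 3 + 9 + 113 + 339 = 465

No, 1017 is not perfect (465 ≠ 1017)


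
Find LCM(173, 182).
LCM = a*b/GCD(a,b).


GCD(173, 182) = 1
LCM = 173*182/1 = 31486/1 = 31486

LCM = 31486


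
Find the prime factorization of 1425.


1425 / 3 = 475
475 / 5 = 95
95 / 5 = 19
19 / 19 = 1
1425 = 3 × 5^2 × 19


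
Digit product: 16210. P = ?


1 × 6 × 2 × 1 × 0 = 0


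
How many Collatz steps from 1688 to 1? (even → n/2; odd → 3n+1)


1688 → 844 → 422 → 211 → 634 → 317 → 952 → 476 → 238 → 119 → 358 → 179 → 538 → 269 → 808 → 404 → 202 → 101 → 304 → 152 → 76 → 38 → 19 → 58 → 29 → 88 → 44 → 22 → 11 → 34 → 17 → 52 → 26 → 13 → 40 → 20 → 10 → 5 → 16 → 8 → 4 → 2 → 1
Total steps = 42

42 steps


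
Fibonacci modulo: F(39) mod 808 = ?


F(k) mod 808 for k=1..39:
1, 1, 2, 3, 5, 8, 13, 21, 34, 55, 89, 144, 233, 377, 610, 179, 789, 160, 141, 301, 442, 743, 377, 312, 689, 193, 74, 267, 341, 608, 141, 749, 82, 23, 105, 128, 233, 361, 594
F(39) mod 808 = 594


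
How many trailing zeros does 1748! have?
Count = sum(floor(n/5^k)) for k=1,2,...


floor(1748/5) = 349
floor(1748/25) = 69
floor(1748/125) = 13
floor(1748/625) = 2
Total = 433

433 trailing zeros


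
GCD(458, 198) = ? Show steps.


458 = 2 * 198 + 62
198 = 3 * 62 + 12
62 = 5 * 12 + 2
12 = 6 * 2 + 0
GCD = 2


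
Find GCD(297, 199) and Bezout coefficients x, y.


Tabular extended Euclidean (each row: r = 297*s + 199*t):
r=297, s=1, t=0
r=199, s=0, t=1
q=1: r=98, s=1, t=-1   [297*(1) + 199*(-1) = 98]
q=2: r=3, s=-2, t=3   [297*(-2) + 199*(3) = 3]
q=32: r=2, s=65, t=-97   [297*(65) + 199*(-97) = 2]
q=1: r=1, s=-67, t=100   [297*(-67) + 199*(100) = 1]
q=2: r=0, s=199, t=-297   [297*(199) + 199*(-297) = 0]
GCD = 1; from the row with r=1: x=-67, y=100
Check: 297*(-67) + 199*(100) = -19899 + 19900 = 1

GCD = 1, x = -67, y = 100


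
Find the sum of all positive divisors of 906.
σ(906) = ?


Divisors of 906: 1, 2, 3, 6, 151, 302, 453, 906
Sum = 1 + 2 + 3 + 6 + 151 + 302 + 453 + 906 = 1824

σ(906) = 1824


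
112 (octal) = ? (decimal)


112 (base 8) = 74 (decimal)
74 (decimal) = 74 (base 10)


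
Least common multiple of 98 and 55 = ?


GCD(98, 55) = 1
LCM = 98*55/1 = 5390/1 = 5390

LCM = 5390


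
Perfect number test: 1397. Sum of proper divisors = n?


Proper divisors of 1397: 1, 11, 127
Sum = 1 + 11 + 127 = 139

No, 1397 is not perfect (139 ≠ 1397)


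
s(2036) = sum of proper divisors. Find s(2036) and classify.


Proper divisors: 1, 2, 4, 509, 1018
Sum = 1 + 2 + 4 + 509 + 1018 = 1534
1534 < 2036 → deficient

s(2036) = 1534 (deficient)


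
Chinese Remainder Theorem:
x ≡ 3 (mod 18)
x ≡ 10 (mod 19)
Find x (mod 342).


M = 18*19 = 342
M1 = M/18 = 19, M2 = M/19 = 18
M1^(-1) mod 18 = 1, M2^(-1) mod 19 = 18
x = 3*19*1 + 10*18*18 = 3297
3297 mod 342 = 219
Check: 219 mod 18 = 3 ✓, 219 mod 19 = 10 ✓

x ≡ 219 (mod 342)


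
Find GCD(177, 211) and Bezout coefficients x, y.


Tabular extended Euclidean (each row: r = 177*s + 211*t):
r=177, s=1, t=0
r=211, s=0, t=1
q=0: r=177, s=1, t=0   [177*(1) + 211*(0) = 177]
q=1: r=34, s=-1, t=1   [177*(-1) + 211*(1) = 34]
q=5: r=7, s=6, t=-5   [177*(6) + 211*(-5) = 7]
q=4: r=6, s=-25, t=21   [177*(-25) + 211*(21) = 6]
q=1: r=1, s=31, t=-26   [177*(31) + 211*(-26) = 1]
q=6: r=0, s=-211, t=177   [177*(-211) + 211*(177) = 0]
GCD = 1; from the row with r=1: x=31, y=-26
Check: 177*(31) + 211*(-26) = 5487 - 5486 = 1

GCD = 1, x = 31, y = -26


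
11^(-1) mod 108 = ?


Use the extended Euclidean algorithm on (108, 11); each row r = 108*s + 11*t:
r=108, s=1, t=0
r=11, s=0, t=1
q=9: r=9, s=1, t=-9   [108*(1) + 11*(-9) = 9]
q=1: r=2, s=-1, t=10   [108*(-1) + 11*(10) = 2]
q=4: r=1, s=5, t=-49   [108*(5) + 11*(-49) = 1]
q=2: r=0, s=-11, t=108   [108*(-11) + 11*(108) = 0]
GCD = 1 with t = -49, so 11*(-49) ≡ 1 (mod 108)
Inverse = -49 mod 108 = 59
Check: 11 * 59 = 649 ≡ 1 (mod 108)

11^(-1) ≡ 59 (mod 108)


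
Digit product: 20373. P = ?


2 × 0 × 3 × 7 × 3 = 0


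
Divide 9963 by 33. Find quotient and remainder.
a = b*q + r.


9963 = 33 * 301 + 30
Check: 9933 + 30 = 9963

q = 301, r = 30


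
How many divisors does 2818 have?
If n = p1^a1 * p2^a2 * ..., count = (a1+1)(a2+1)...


2818 = 2^1 × 1409^1
d(2818) = (1+1) × (1+1) = 4

4 divisors


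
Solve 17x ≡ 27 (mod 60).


GCD(17, 60) = 1, unique solution
a^(-1) mod 60 = 53
x = 53 * 27 mod 60 = 51

x ≡ 51 (mod 60)


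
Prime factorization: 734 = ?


734 / 2 = 367
367 / 367 = 1
734 = 2 × 367


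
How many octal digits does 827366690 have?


827366690 in base 8 = 6124116442
Number of digits = 10

10 digits (base 8)


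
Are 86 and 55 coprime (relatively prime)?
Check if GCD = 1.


Euclidean algorithm:
86 = 1 * 55 + 31
55 = 1 * 31 + 24
31 = 1 * 24 + 7
24 = 3 * 7 + 3
7 = 2 * 3 + 1
3 = 3 * 1 + 0
GCD(86, 55) = 1

Yes, coprime (GCD = 1)


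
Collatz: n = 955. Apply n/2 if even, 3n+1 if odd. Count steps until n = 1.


955 → 2866 → 1433 → 4300 → 2150 → 1075 → 3226 → 1613 → 4840 → 2420 → 1210 → 605 → 1816 → 908 → 454 → 227 → 682 → 341 → 1024 → 512 → 256 → 128 → 64 → 32 → 16 → 8 → 4 → 2 → 1
Total steps = 28

28 steps


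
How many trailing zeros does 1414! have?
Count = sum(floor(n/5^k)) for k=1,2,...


floor(1414/5) = 282
floor(1414/25) = 56
floor(1414/125) = 11
floor(1414/625) = 2
Total = 351

351 trailing zeros


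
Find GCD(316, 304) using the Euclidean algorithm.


316 = 1 * 304 + 12
304 = 25 * 12 + 4
12 = 3 * 4 + 0
GCD = 4


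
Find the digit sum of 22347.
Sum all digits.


2 + 2 + 3 + 4 + 7 = 18


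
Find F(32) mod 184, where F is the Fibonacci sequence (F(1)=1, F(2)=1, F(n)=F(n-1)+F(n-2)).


F(k) mod 184 for k=1..32:
1, 1, 2, 3, 5, 8, 13, 21, 34, 55, 89, 144, 49, 9, 58, 67, 125, 8, 133, 141, 90, 47, 137, 0, 137, 137, 90, 43, 133, 176, 125, 117
F(32) mod 184 = 117


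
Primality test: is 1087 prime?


Check divisors up to sqrt(1087) = 32.9697
No divisors found.
1087 is prime.

Yes, 1087 is prime


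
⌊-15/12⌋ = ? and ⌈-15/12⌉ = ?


-15/12 = -1.2500
floor = -2
ceil = -1

floor = -2, ceil = -1


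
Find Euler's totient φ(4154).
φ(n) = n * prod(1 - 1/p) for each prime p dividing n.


4154 = 2 × 31 × 67
Prime factors: 2, 31, 67
φ(4154) = 4154 × (1-1/2) × (1-1/31) × (1-1/67)
= 4154 × 1/2 × 30/31 × 66/67 = 1980

φ(4154) = 1980


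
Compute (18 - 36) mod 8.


18 - 36 = -18
-18 mod 8 = 6


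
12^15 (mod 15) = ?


12^1 mod 15 = 12
12^2 mod 15 = 9
12^3 mod 15 = 3
12^4 mod 15 = 6
12^5 mod 15 = 12
12^6 mod 15 = 9
12^7 mod 15 = 3
12^8 mod 15 = 6
12^9 mod 15 = 12
12^10 mod 15 = 9
12^11 mod 15 = 3
12^12 mod 15 = 6
12^13 mod 15 = 12
12^14 mod 15 = 9
12^15 mod 15 = 3


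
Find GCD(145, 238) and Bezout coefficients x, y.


Tabular extended Euclidean (each row: r = 145*s + 238*t):
r=145, s=1, t=0
r=238, s=0, t=1
q=0: r=145, s=1, t=0   [145*(1) + 238*(0) = 145]
q=1: r=93, s=-1, t=1   [145*(-1) + 238*(1) = 93]
q=1: r=52, s=2, t=-1   [145*(2) + 238*(-1) = 52]
q=1: r=41, s=-3, t=2   [145*(-3) + 238*(2) = 41]
q=1: r=11, s=5, t=-3   [145*(5) + 238*(-3) = 11]
q=3: r=8, s=-18, t=11   [145*(-18) + 238*(11) = 8]
q=1: r=3, s=23, t=-14   [145*(23) + 238*(-14) = 3]
q=2: r=2, s=-64, t=39   [145*(-64) + 238*(39) = 2]
q=1: r=1, s=87, t=-53   [145*(87) + 238*(-53) = 1]
q=2: r=0, s=-238, t=145   [145*(-238) + 238*(145) = 0]
GCD = 1; from the row with r=1: x=87, y=-53
Check: 145*(87) + 238*(-53) = 12615 - 12614 = 1

GCD = 1, x = 87, y = -53


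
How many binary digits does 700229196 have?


700229196 in base 2 = 101001101111001010011001001100
Number of digits = 30

30 digits (base 2)


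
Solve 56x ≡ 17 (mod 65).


GCD(56, 65) = 1, unique solution
a^(-1) mod 65 = 36
x = 36 * 17 mod 65 = 27

x ≡ 27 (mod 65)


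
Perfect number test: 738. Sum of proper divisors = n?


Proper divisors of 738: 1, 2, 3, 6, 9, 18, 41, 82, 123, 246, 369
Sum = 1 + 2 + 3 + 6 + 9 + 18 + 41 + 82 + 123 + 246 + 369 = 900

No, 738 is not perfect (900 ≠ 738)


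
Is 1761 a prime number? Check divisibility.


1761 / 3 = 587 (exact division)
1761 is NOT prime.

No, 1761 is not prime


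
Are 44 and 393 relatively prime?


Euclidean algorithm:
393 = 8 * 44 + 41
44 = 1 * 41 + 3
41 = 13 * 3 + 2
3 = 1 * 2 + 1
2 = 2 * 1 + 0
GCD(44, 393) = 1

Yes, coprime (GCD = 1)


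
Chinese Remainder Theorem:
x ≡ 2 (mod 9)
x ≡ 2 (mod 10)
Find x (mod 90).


M = 9*10 = 90
M1 = M/9 = 10, M2 = M/10 = 9
M1^(-1) mod 9 = 1, M2^(-1) mod 10 = 9
x = 2*10*1 + 2*9*9 = 182
182 mod 90 = 2
Check: 2 mod 9 = 2 ✓, 2 mod 10 = 2 ✓

x ≡ 2 (mod 90)


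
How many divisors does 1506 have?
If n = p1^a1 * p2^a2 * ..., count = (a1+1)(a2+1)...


1506 = 2^1 × 3^1 × 251^1
d(1506) = (1+1) × (1+1) × (1+1) = 8

8 divisors


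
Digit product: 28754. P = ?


2 × 8 × 7 × 5 × 4 = 2240


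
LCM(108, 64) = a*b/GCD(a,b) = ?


GCD(108, 64) = 4
LCM = 108*64/4 = 6912/4 = 1728

LCM = 1728


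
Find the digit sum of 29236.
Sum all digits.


2 + 9 + 2 + 3 + 6 = 22


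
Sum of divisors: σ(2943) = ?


Divisors of 2943: 1, 3, 9, 27, 109, 327, 981, 2943
Sum = 1 + 3 + 9 + 27 + 109 + 327 + 981 + 2943 = 4400

σ(2943) = 4400


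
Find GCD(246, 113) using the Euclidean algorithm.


246 = 2 * 113 + 20
113 = 5 * 20 + 13
20 = 1 * 13 + 7
13 = 1 * 7 + 6
7 = 1 * 6 + 1
6 = 6 * 1 + 0
GCD = 1


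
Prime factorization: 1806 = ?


1806 / 2 = 903
903 / 3 = 301
301 / 7 = 43
43 / 43 = 1
1806 = 2 × 3 × 7 × 43


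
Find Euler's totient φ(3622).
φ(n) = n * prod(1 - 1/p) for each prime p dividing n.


3622 = 2 × 1811
Prime factors: 2, 1811
φ(3622) = 3622 × (1-1/2) × (1-1/1811)
= 3622 × 1/2 × 1810/1811 = 1810

φ(3622) = 1810


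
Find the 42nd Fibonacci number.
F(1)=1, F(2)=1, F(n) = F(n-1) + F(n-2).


Sequence: 1, 1, 2, 3, 5, 8, 13, 21, 34, 55, 89, 144, 233, 377, 610, 987, 1597, 2584, 4181, 6765, 10946, 17711, 28657, 46368, 75025, 121393, 196418, 317811, 514229, 832040, 1346269, 2178309, 3524578, 5702887, 9227465, 14930352, 24157817, 39088169, 63245986, 102334155, 165580141, 267914296
F(42) = 267914296


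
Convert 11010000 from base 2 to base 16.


11010000 (base 2) = 208 (decimal)
208 (decimal) = D0 (base 16)


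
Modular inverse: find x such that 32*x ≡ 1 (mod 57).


Use the extended Euclidean algorithm on (57, 32); each row r = 57*s + 32*t:
r=57, s=1, t=0
r=32, s=0, t=1
q=1: r=25, s=1, t=-1   [57*(1) + 32*(-1) = 25]
q=1: r=7, s=-1, t=2   [57*(-1) + 32*(2) = 7]
q=3: r=4, s=4, t=-7   [57*(4) + 32*(-7) = 4]
q=1: r=3, s=-5, t=9   [57*(-5) + 32*(9) = 3]
q=1: r=1, s=9, t=-16   [57*(9) + 32*(-16) = 1]
q=3: r=0, s=-32, t=57   [57*(-32) + 32*(57) = 0]
GCD = 1 with t = -16, so 32*(-16) ≡ 1 (mod 57)
Inverse = -16 mod 57 = 41
Check: 32 * 41 = 1312 ≡ 1 (mod 57)

32^(-1) ≡ 41 (mod 57)


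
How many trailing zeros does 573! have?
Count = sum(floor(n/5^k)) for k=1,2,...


floor(573/5) = 114
floor(573/25) = 22
floor(573/125) = 4
Total = 140

140 trailing zeros


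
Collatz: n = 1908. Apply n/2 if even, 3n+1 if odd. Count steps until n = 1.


1908 → 954 → 477 → 1432 → 716 → 358 → 179 → 538 → 269 → 808 → 404 → 202 → 101 → 304 → 152 → 76 → 38 → 19 → 58 → 29 → 88 → 44 → 22 → 11 → 34 → 17 → 52 → 26 → 13 → 40 → 20 → 10 → 5 → 16 → 8 → 4 → 2 → 1
Total steps = 37

37 steps


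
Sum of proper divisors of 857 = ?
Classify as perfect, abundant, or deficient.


Proper divisors: 1
Sum = 1 = 1
1 < 857 → deficient

s(857) = 1 (deficient)


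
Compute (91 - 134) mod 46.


91 - 134 = -43
-43 mod 46 = 3


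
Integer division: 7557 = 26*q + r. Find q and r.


7557 = 26 * 290 + 17
Check: 7540 + 17 = 7557

q = 290, r = 17


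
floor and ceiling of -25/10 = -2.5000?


-25/10 = -2.5000
floor = -3
ceil = -2

floor = -3, ceil = -2


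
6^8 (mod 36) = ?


6^1 mod 36 = 6
6^2 mod 36 = 0
6^3 mod 36 = 0
6^4 mod 36 = 0
6^5 mod 36 = 0
6^6 mod 36 = 0
6^7 mod 36 = 0
6^8 mod 36 = 0


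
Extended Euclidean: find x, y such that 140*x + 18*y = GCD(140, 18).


Tabular extended Euclidean (each row: r = 140*s + 18*t):
r=140, s=1, t=0
r=18, s=0, t=1
q=7: r=14, s=1, t=-7   [140*(1) + 18*(-7) = 14]
q=1: r=4, s=-1, t=8   [140*(-1) + 18*(8) = 4]
q=3: r=2, s=4, t=-31   [140*(4) + 18*(-31) = 2]
q=2: r=0, s=-9, t=70   [140*(-9) + 18*(70) = 0]
GCD = 2; from the row with r=2: x=4, y=-31
Check: 140*(4) + 18*(-31) = 560 - 558 = 2

GCD = 2, x = 4, y = -31


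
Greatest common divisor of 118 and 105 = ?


118 = 1 * 105 + 13
105 = 8 * 13 + 1
13 = 13 * 1 + 0
GCD = 1


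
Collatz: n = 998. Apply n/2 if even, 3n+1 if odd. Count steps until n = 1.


998 → 499 → 1498 → 749 → 2248 → 1124 → 562 → 281 → 844 → 422 → 211 → 634 → 317 → 952 → 476 → 238 → 119 → 358 → 179 → 538 → 269 → 808 → 404 → 202 → 101 → 304 → 152 → 76 → 38 → 19 → 58 → 29 → 88 → 44 → 22 → 11 → 34 → 17 → 52 → 26 → 13 → 40 → 20 → 10 → 5 → 16 → 8 → 4 → 2 → 1
Total steps = 49

49 steps


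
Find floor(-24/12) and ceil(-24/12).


-24/12 = -2.0000
floor = -2
ceil = -2

floor = -2, ceil = -2


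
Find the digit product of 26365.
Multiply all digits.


2 × 6 × 3 × 6 × 5 = 1080


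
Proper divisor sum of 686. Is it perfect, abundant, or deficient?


Proper divisors: 1, 2, 7, 14, 49, 98, 343
Sum = 1 + 2 + 7 + 14 + 49 + 98 + 343 = 514
514 < 686 → deficient

s(686) = 514 (deficient)


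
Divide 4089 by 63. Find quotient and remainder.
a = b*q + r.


4089 = 63 * 64 + 57
Check: 4032 + 57 = 4089

q = 64, r = 57


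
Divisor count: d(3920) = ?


3920 = 2^4 × 5^1 × 7^2
d(3920) = (4+1) × (1+1) × (2+1) = 30

30 divisors


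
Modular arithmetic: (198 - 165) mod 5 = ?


198 - 165 = 33
33 mod 5 = 3


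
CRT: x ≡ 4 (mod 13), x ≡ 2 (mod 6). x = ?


M = 13*6 = 78
M1 = M/13 = 6, M2 = M/6 = 13
M1^(-1) mod 13 = 11, M2^(-1) mod 6 = 1
x = 4*6*11 + 2*13*1 = 290
290 mod 78 = 56
Check: 56 mod 13 = 4 ✓, 56 mod 6 = 2 ✓

x ≡ 56 (mod 78)


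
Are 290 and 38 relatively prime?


Euclidean algorithm:
290 = 7 * 38 + 24
38 = 1 * 24 + 14
24 = 1 * 14 + 10
14 = 1 * 10 + 4
10 = 2 * 4 + 2
4 = 2 * 2 + 0
GCD(290, 38) = 2

No, not coprime (GCD = 2)


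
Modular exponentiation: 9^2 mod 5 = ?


9^1 mod 5 = 4
9^2 mod 5 = 1


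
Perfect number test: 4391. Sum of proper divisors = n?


Proper divisors of 4391: 1
Sum = 1 = 1

No, 4391 is not perfect (1 ≠ 4391)


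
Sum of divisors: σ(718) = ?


Divisors of 718: 1, 2, 359, 718
Sum = 1 + 2 + 359 + 718 = 1080

σ(718) = 1080


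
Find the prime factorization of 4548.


4548 / 2 = 2274
2274 / 2 = 1137
1137 / 3 = 379
379 / 379 = 1
4548 = 2^2 × 3 × 379


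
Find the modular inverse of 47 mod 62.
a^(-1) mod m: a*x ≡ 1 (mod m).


Use the extended Euclidean algorithm on (62, 47); each row r = 62*s + 47*t:
r=62, s=1, t=0
r=47, s=0, t=1
q=1: r=15, s=1, t=-1   [62*(1) + 47*(-1) = 15]
q=3: r=2, s=-3, t=4   [62*(-3) + 47*(4) = 2]
q=7: r=1, s=22, t=-29   [62*(22) + 47*(-29) = 1]
q=2: r=0, s=-47, t=62   [62*(-47) + 47*(62) = 0]
GCD = 1 with t = -29, so 47*(-29) ≡ 1 (mod 62)
Inverse = -29 mod 62 = 33
Check: 47 * 33 = 1551 ≡ 1 (mod 62)

47^(-1) ≡ 33 (mod 62)


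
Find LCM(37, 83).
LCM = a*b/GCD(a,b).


GCD(37, 83) = 1
LCM = 37*83/1 = 3071/1 = 3071

LCM = 3071


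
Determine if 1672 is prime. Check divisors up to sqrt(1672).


1672 / 2 = 836 (exact division)
1672 is NOT prime.

No, 1672 is not prime


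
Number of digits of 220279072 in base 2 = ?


220279072 in base 2 = 1101001000010011000100100000
Number of digits = 28

28 digits (base 2)


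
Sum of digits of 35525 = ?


3 + 5 + 5 + 2 + 5 = 20


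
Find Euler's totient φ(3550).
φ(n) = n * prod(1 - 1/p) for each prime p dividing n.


3550 = 2 × 5^2 × 71
Prime factors: 2, 5, 71
φ(3550) = 3550 × (1-1/2) × (1-1/5) × (1-1/71)
= 3550 × 1/2 × 4/5 × 70/71 = 1400

φ(3550) = 1400


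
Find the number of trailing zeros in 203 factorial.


floor(203/5) = 40
floor(203/25) = 8
floor(203/125) = 1
Total = 49

49 trailing zeros


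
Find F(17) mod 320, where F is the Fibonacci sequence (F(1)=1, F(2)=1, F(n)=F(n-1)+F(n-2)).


F(k) mod 320 for k=1..17:
1, 1, 2, 3, 5, 8, 13, 21, 34, 55, 89, 144, 233, 57, 290, 27, 317
F(17) mod 320 = 317


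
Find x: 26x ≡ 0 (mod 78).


GCD(26, 78) = 26 divides 0
Divide: 1x ≡ 0 (mod 3)
x ≡ 0 (mod 3)


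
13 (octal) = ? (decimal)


13 (base 8) = 11 (decimal)
11 (decimal) = 11 (base 10)


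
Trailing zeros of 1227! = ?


floor(1227/5) = 245
floor(1227/25) = 49
floor(1227/125) = 9
floor(1227/625) = 1
Total = 304

304 trailing zeros


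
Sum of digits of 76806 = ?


7 + 6 + 8 + 0 + 6 = 27


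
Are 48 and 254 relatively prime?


Euclidean algorithm:
254 = 5 * 48 + 14
48 = 3 * 14 + 6
14 = 2 * 6 + 2
6 = 3 * 2 + 0
GCD(48, 254) = 2

No, not coprime (GCD = 2)


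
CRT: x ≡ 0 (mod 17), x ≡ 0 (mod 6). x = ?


M = 17*6 = 102
M1 = M/17 = 6, M2 = M/6 = 17
M1^(-1) mod 17 = 3, M2^(-1) mod 6 = 5
x = 0*6*3 + 0*17*5 = 0
0 mod 102 = 0
Check: 0 mod 17 = 0 ✓, 0 mod 6 = 0 ✓

x ≡ 0 (mod 102)


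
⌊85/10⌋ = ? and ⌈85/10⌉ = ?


85/10 = 8.5000
floor = 8
ceil = 9

floor = 8, ceil = 9


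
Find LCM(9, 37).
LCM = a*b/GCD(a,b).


GCD(9, 37) = 1
LCM = 9*37/1 = 333/1 = 333

LCM = 333


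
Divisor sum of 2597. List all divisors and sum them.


Divisors of 2597: 1, 7, 49, 53, 371, 2597
Sum = 1 + 7 + 49 + 53 + 371 + 2597 = 3078

σ(2597) = 3078


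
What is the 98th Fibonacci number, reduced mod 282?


F(k) mod 282 for k=1..98:
1, 1, 2, 3, 5, 8, 13, 21, 34, 55, 89, 144, 233, 95, 46, 141, 187, 46, 233, 279, 230, 227, 175, 120, 13, 133, 146, 279, 143, 140, 1, 141, 142, 1, 143, 144, 5, 149, 154, 21, 175, 196, 89, 3, 92, 95, 187, 0, 187, 187, 92, 279, 89, 86, 175, 261, 154, 133, 5, 138, 143, 281, 142, 141, 1, 142, 143, 3, 146, 149, 13, 162, 175, 55, 230, 3, 233, 236, 187, 141, 46, 187, 233, 138, 89, 227, 34, 261, 13, 274, 5, 279, 2, 281, 1, 0, 1, 1
F(98) mod 282 = 1


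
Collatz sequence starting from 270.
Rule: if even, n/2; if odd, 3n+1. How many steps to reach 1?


270 → 135 → 406 → 203 → 610 → 305 → 916 → 458 → 229 → 688 → 344 → 172 → 86 → 43 → 130 → 65 → 196 → 98 → 49 → 148 → 74 → 37 → 112 → 56 → 28 → 14 → 7 → 22 → 11 → 34 → 17 → 52 → 26 → 13 → 40 → 20 → 10 → 5 → 16 → 8 → 4 → 2 → 1
Total steps = 42

42 steps


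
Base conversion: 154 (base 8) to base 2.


154 (base 8) = 108 (decimal)
108 (decimal) = 1101100 (base 2)


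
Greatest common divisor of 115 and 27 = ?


115 = 4 * 27 + 7
27 = 3 * 7 + 6
7 = 1 * 6 + 1
6 = 6 * 1 + 0
GCD = 1


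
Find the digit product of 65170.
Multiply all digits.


6 × 5 × 1 × 7 × 0 = 0


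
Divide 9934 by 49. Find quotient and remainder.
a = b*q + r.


9934 = 49 * 202 + 36
Check: 9898 + 36 = 9934

q = 202, r = 36


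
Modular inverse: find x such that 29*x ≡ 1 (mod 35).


Use the extended Euclidean algorithm on (35, 29); each row r = 35*s + 29*t:
r=35, s=1, t=0
r=29, s=0, t=1
q=1: r=6, s=1, t=-1   [35*(1) + 29*(-1) = 6]
q=4: r=5, s=-4, t=5   [35*(-4) + 29*(5) = 5]
q=1: r=1, s=5, t=-6   [35*(5) + 29*(-6) = 1]
q=5: r=0, s=-29, t=35   [35*(-29) + 29*(35) = 0]
GCD = 1 with t = -6, so 29*(-6) ≡ 1 (mod 35)
Inverse = -6 mod 35 = 29
Check: 29 * 29 = 841 ≡ 1 (mod 35)

29^(-1) ≡ 29 (mod 35)


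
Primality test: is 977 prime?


Check divisors up to sqrt(977) = 31.2570
No divisors found.
977 is prime.

Yes, 977 is prime


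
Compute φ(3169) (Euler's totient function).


3169 = 3169
Prime factors: 3169
φ(3169) = 3169 × (1-1/3169)
= 3169 × 3168/3169 = 3168

φ(3169) = 3168


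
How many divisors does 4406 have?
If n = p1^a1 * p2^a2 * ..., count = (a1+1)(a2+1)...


4406 = 2^1 × 2203^1
d(4406) = (1+1) × (1+1) = 4

4 divisors


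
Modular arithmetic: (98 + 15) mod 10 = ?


98 + 15 = 113
113 mod 10 = 3


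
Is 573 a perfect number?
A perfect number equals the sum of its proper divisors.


Proper divisors of 573: 1, 3, 191
Sum = 1 + 3 + 191 = 195

No, 573 is not perfect (195 ≠ 573)


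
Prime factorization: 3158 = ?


3158 / 2 = 1579
1579 / 1579 = 1
3158 = 2 × 1579


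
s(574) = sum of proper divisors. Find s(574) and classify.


Proper divisors: 1, 2, 7, 14, 41, 82, 287
Sum = 1 + 2 + 7 + 14 + 41 + 82 + 287 = 434
434 < 574 → deficient

s(574) = 434 (deficient)


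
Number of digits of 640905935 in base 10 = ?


640905935 has 9 digits in base 10
floor(log10(640905935)) + 1 = floor(8.8068) + 1 = 9

9 digits (base 10)


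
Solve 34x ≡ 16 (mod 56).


GCD(34, 56) = 2 divides 16
Divide: 17x ≡ 8 (mod 28)
x ≡ 12 (mod 28)


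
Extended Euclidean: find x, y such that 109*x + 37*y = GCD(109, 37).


Tabular extended Euclidean (each row: r = 109*s + 37*t):
r=109, s=1, t=0
r=37, s=0, t=1
q=2: r=35, s=1, t=-2   [109*(1) + 37*(-2) = 35]
q=1: r=2, s=-1, t=3   [109*(-1) + 37*(3) = 2]
q=17: r=1, s=18, t=-53   [109*(18) + 37*(-53) = 1]
q=2: r=0, s=-37, t=109   [109*(-37) + 37*(109) = 0]
GCD = 1; from the row with r=1: x=18, y=-53
Check: 109*(18) + 37*(-53) = 1962 - 1961 = 1

GCD = 1, x = 18, y = -53


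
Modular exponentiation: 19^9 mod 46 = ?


19^1 mod 46 = 19
19^2 mod 46 = 39
19^3 mod 46 = 5
19^4 mod 46 = 3
19^5 mod 46 = 11
19^6 mod 46 = 25
19^7 mod 46 = 15
19^8 mod 46 = 9
19^9 mod 46 = 33


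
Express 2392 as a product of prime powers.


2392 / 2 = 1196
1196 / 2 = 598
598 / 2 = 299
299 / 13 = 23
23 / 23 = 1
2392 = 2^3 × 13 × 23


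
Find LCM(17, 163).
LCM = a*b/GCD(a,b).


GCD(17, 163) = 1
LCM = 17*163/1 = 2771/1 = 2771

LCM = 2771


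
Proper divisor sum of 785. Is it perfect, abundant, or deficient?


Proper divisors: 1, 5, 157
Sum = 1 + 5 + 157 = 163
163 < 785 → deficient

s(785) = 163 (deficient)


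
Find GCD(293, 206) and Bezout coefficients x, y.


Tabular extended Euclidean (each row: r = 293*s + 206*t):
r=293, s=1, t=0
r=206, s=0, t=1
q=1: r=87, s=1, t=-1   [293*(1) + 206*(-1) = 87]
q=2: r=32, s=-2, t=3   [293*(-2) + 206*(3) = 32]
q=2: r=23, s=5, t=-7   [293*(5) + 206*(-7) = 23]
q=1: r=9, s=-7, t=10   [293*(-7) + 206*(10) = 9]
q=2: r=5, s=19, t=-27   [293*(19) + 206*(-27) = 5]
q=1: r=4, s=-26, t=37   [293*(-26) + 206*(37) = 4]
q=1: r=1, s=45, t=-64   [293*(45) + 206*(-64) = 1]
q=4: r=0, s=-206, t=293   [293*(-206) + 206*(293) = 0]
GCD = 1; from the row with r=1: x=45, y=-64
Check: 293*(45) + 206*(-64) = 13185 - 13184 = 1

GCD = 1, x = 45, y = -64


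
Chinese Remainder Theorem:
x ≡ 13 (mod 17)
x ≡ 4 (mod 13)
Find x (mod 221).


M = 17*13 = 221
M1 = M/17 = 13, M2 = M/13 = 17
M1^(-1) mod 17 = 4, M2^(-1) mod 13 = 10
x = 13*13*4 + 4*17*10 = 1356
1356 mod 221 = 30
Check: 30 mod 17 = 13 ✓, 30 mod 13 = 4 ✓

x ≡ 30 (mod 221)


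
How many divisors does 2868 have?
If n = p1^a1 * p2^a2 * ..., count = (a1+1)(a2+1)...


2868 = 2^2 × 3^1 × 239^1
d(2868) = (2+1) × (1+1) × (1+1) = 12

12 divisors


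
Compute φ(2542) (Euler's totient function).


2542 = 2 × 31 × 41
Prime factors: 2, 31, 41
φ(2542) = 2542 × (1-1/2) × (1-1/31) × (1-1/41)
= 2542 × 1/2 × 30/31 × 40/41 = 1200

φ(2542) = 1200


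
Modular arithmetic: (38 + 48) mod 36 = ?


38 + 48 = 86
86 mod 36 = 14


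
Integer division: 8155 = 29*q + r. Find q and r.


8155 = 29 * 281 + 6
Check: 8149 + 6 = 8155

q = 281, r = 6


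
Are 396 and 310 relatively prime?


Euclidean algorithm:
396 = 1 * 310 + 86
310 = 3 * 86 + 52
86 = 1 * 52 + 34
52 = 1 * 34 + 18
34 = 1 * 18 + 16
18 = 1 * 16 + 2
16 = 8 * 2 + 0
GCD(396, 310) = 2

No, not coprime (GCD = 2)


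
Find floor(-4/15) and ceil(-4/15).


-4/15 = -0.2667
floor = -1
ceil = 0

floor = -1, ceil = 0


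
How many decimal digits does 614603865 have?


614603865 has 9 digits in base 10
floor(log10(614603865)) + 1 = floor(8.7886) + 1 = 9

9 digits (base 10)


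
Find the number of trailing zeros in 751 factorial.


floor(751/5) = 150
floor(751/25) = 30
floor(751/125) = 6
floor(751/625) = 1
Total = 187

187 trailing zeros


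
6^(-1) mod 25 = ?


Use the extended Euclidean algorithm on (25, 6); each row r = 25*s + 6*t:
r=25, s=1, t=0
r=6, s=0, t=1
q=4: r=1, s=1, t=-4   [25*(1) + 6*(-4) = 1]
q=6: r=0, s=-6, t=25   [25*(-6) + 6*(25) = 0]
GCD = 1 with t = -4, so 6*(-4) ≡ 1 (mod 25)
Inverse = -4 mod 25 = 21
Check: 6 * 21 = 126 ≡ 1 (mod 25)

6^(-1) ≡ 21 (mod 25)


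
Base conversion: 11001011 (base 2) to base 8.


11001011 (base 2) = 203 (decimal)
203 (decimal) = 313 (base 8)


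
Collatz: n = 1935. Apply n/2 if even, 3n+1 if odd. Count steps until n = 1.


1935 → 5806 → 2903 → 8710 → 4355 → 13066 → 6533 → 19600 → 9800 → 4900 → 2450 → 1225 → 3676 → 1838 → 919 → 2758 → 1379 → 4138 → 2069 → 6208 → 3104 → 1552 → 776 → 388 → 194 → 97 → 292 → 146 → 73 → 220 → 110 → 55 → 166 → 83 → 250 → 125 → 376 → 188 → 94 → 47 → 142 → 71 → 214 → 107 → 322 → 161 → 484 → 242 → 121 → 364 → 182 → 91 → 274 → 137 → 412 → 206 → 103 → 310 → 155 → 466 → 233 → 700 → 350 → 175 → 526 → 263 → 790 → 395 → 1186 → 593 → 1780 → 890 → 445 → 1336 → 668 → 334 → 167 → 502 → 251 → 754 → 377 → 1132 → 566 → 283 → 850 → 425 → 1276 → 638 → 319 → 958 → 479 → 1438 → 719 → 2158 → 1079 → 3238 → 1619 → 4858 → 2429 → 7288 → 3644 → 1822 → 911 → 2734 → 1367 → 4102 → 2051 → 6154 → 3077 → 9232 → 4616 → 2308 → 1154 → 577 → 1732 → 866 → 433 → 1300 → 650 → 325 → 976 → 488 → 244 → 122 → 61 → 184 → 92 → 46 → 23 → 70 → 35 → 106 → 53 → 160 → 80 → 40 → 20 → 10 → 5 → 16 → 8 → 4 → 2 → 1
Total steps = 143

143 steps


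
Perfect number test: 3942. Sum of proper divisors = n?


Proper divisors of 3942: 1, 2, 3, 6, 9, 18, 27, 54, 73, 146, 219, 438, 657, 1314, 1971
Sum = 1 + 2 + 3 + 6 + 9 + 18 + 27 + 54 + 73 + 146 + 219 + 438 + 657 + 1314 + 1971 = 4938

No, 3942 is not perfect (4938 ≠ 3942)


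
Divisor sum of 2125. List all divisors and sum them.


Divisors of 2125: 1, 5, 17, 25, 85, 125, 425, 2125
Sum = 1 + 5 + 17 + 25 + 85 + 125 + 425 + 2125 = 2808

σ(2125) = 2808


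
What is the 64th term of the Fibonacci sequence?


Sequence: 1, 1, 2, 3, 5, 8, 13, 21, 34, 55, 89, 144, 233, 377, 610, 987, 1597, 2584, 4181, 6765, 10946, 17711, 28657, 46368, 75025, 121393, 196418, 317811, 514229, 832040, 1346269, 2178309, 3524578, 5702887, 9227465, 14930352, 24157817, 39088169, 63245986, 102334155, 165580141, 267914296, 433494437, 701408733, 1134903170, 1836311903, 2971215073, 4807526976, 7778742049, 12586269025, 20365011074, 32951280099, 53316291173, 86267571272, 139583862445, 225851433717, 365435296162, 591286729879, 956722026041, 1548008755920, 2504730781961, 4052739537881, 6557470319842, 10610209857723
F(64) = 10610209857723


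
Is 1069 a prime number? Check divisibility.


Check divisors up to sqrt(1069) = 32.6956
No divisors found.
1069 is prime.

Yes, 1069 is prime


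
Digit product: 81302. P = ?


8 × 1 × 3 × 0 × 2 = 0


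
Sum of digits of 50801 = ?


5 + 0 + 8 + 0 + 1 = 14


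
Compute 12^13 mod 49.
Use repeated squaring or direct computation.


12^1 mod 49 = 12
12^2 mod 49 = 46
12^3 mod 49 = 13
12^4 mod 49 = 9
12^5 mod 49 = 10
12^6 mod 49 = 22
12^7 mod 49 = 19
12^8 mod 49 = 32
12^9 mod 49 = 41
12^10 mod 49 = 2
12^11 mod 49 = 24
12^12 mod 49 = 43
12^13 mod 49 = 26


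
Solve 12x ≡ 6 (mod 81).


GCD(12, 81) = 3 divides 6
Divide: 4x ≡ 2 (mod 27)
x ≡ 14 (mod 27)


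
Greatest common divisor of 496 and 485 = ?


496 = 1 * 485 + 11
485 = 44 * 11 + 1
11 = 11 * 1 + 0
GCD = 1


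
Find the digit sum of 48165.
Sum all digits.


4 + 8 + 1 + 6 + 5 = 24


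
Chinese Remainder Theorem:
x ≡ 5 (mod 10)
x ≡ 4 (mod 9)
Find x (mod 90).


M = 10*9 = 90
M1 = M/10 = 9, M2 = M/9 = 10
M1^(-1) mod 10 = 9, M2^(-1) mod 9 = 1
x = 5*9*9 + 4*10*1 = 445
445 mod 90 = 85
Check: 85 mod 10 = 5 ✓, 85 mod 9 = 4 ✓

x ≡ 85 (mod 90)


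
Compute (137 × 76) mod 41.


137 × 76 = 10412
10412 mod 41 = 39


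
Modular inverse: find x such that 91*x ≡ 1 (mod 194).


Use the extended Euclidean algorithm on (194, 91); each row r = 194*s + 91*t:
r=194, s=1, t=0
r=91, s=0, t=1
q=2: r=12, s=1, t=-2   [194*(1) + 91*(-2) = 12]
q=7: r=7, s=-7, t=15   [194*(-7) + 91*(15) = 7]
q=1: r=5, s=8, t=-17   [194*(8) + 91*(-17) = 5]
q=1: r=2, s=-15, t=32   [194*(-15) + 91*(32) = 2]
q=2: r=1, s=38, t=-81   [194*(38) + 91*(-81) = 1]
q=2: r=0, s=-91, t=194   [194*(-91) + 91*(194) = 0]
GCD = 1 with t = -81, so 91*(-81) ≡ 1 (mod 194)
Inverse = -81 mod 194 = 113
Check: 91 * 113 = 10283 ≡ 1 (mod 194)

91^(-1) ≡ 113 (mod 194)


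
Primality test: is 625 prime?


625 / 5 = 125 (exact division)
625 is NOT prime.

No, 625 is not prime


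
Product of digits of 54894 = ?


5 × 4 × 8 × 9 × 4 = 5760


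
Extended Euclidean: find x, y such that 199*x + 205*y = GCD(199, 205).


Tabular extended Euclidean (each row: r = 199*s + 205*t):
r=199, s=1, t=0
r=205, s=0, t=1
q=0: r=199, s=1, t=0   [199*(1) + 205*(0) = 199]
q=1: r=6, s=-1, t=1   [199*(-1) + 205*(1) = 6]
q=33: r=1, s=34, t=-33   [199*(34) + 205*(-33) = 1]
q=6: r=0, s=-205, t=199   [199*(-205) + 205*(199) = 0]
GCD = 1; from the row with r=1: x=34, y=-33
Check: 199*(34) + 205*(-33) = 6766 - 6765 = 1

GCD = 1, x = 34, y = -33


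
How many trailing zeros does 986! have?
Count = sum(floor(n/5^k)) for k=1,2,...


floor(986/5) = 197
floor(986/25) = 39
floor(986/125) = 7
floor(986/625) = 1
Total = 244

244 trailing zeros


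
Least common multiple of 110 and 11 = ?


GCD(110, 11) = 11
LCM = 110*11/11 = 1210/11 = 110

LCM = 110


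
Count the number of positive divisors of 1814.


1814 = 2^1 × 907^1
d(1814) = (1+1) × (1+1) = 4

4 divisors


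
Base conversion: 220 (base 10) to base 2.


220 (base 10) = 220 (decimal)
220 (decimal) = 11011100 (base 2)


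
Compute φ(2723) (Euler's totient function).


2723 = 7 × 389
Prime factors: 7, 389
φ(2723) = 2723 × (1-1/7) × (1-1/389)
= 2723 × 6/7 × 388/389 = 2328

φ(2723) = 2328


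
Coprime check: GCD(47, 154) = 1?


Euclidean algorithm:
154 = 3 * 47 + 13
47 = 3 * 13 + 8
13 = 1 * 8 + 5
8 = 1 * 5 + 3
5 = 1 * 3 + 2
3 = 1 * 2 + 1
2 = 2 * 1 + 0
GCD(47, 154) = 1

Yes, coprime (GCD = 1)


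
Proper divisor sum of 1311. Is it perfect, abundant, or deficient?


Proper divisors: 1, 3, 19, 23, 57, 69, 437
Sum = 1 + 3 + 19 + 23 + 57 + 69 + 437 = 609
609 < 1311 → deficient

s(1311) = 609 (deficient)


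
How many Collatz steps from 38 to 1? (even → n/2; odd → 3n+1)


38 → 19 → 58 → 29 → 88 → 44 → 22 → 11 → 34 → 17 → 52 → 26 → 13 → 40 → 20 → 10 → 5 → 16 → 8 → 4 → 2 → 1
Total steps = 21

21 steps


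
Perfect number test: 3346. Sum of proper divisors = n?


Proper divisors of 3346: 1, 2, 7, 14, 239, 478, 1673
Sum = 1 + 2 + 7 + 14 + 239 + 478 + 1673 = 2414

No, 3346 is not perfect (2414 ≠ 3346)


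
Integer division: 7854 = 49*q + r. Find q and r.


7854 = 49 * 160 + 14
Check: 7840 + 14 = 7854

q = 160, r = 14


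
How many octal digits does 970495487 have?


970495487 in base 8 = 7166112777
Number of digits = 10

10 digits (base 8)


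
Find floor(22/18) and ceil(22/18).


22/18 = 1.2222
floor = 1
ceil = 2

floor = 1, ceil = 2


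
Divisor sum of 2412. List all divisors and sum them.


Divisors of 2412: 1, 2, 3, 4, 6, 9, 12, 18, 36, 67, 134, 201, 268, 402, 603, 804, 1206, 2412
Sum = 1 + 2 + 3 + 4 + 6 + 9 + 12 + 18 + 36 + 67 + 134 + 201 + 268 + 402 + 603 + 804 + 1206 + 2412 = 6188

σ(2412) = 6188


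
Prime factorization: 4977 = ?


4977 / 3 = 1659
1659 / 3 = 553
553 / 7 = 79
79 / 79 = 1
4977 = 3^2 × 7 × 79


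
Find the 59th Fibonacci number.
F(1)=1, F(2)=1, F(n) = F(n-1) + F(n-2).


Sequence: 1, 1, 2, 3, 5, 8, 13, 21, 34, 55, 89, 144, 233, 377, 610, 987, 1597, 2584, 4181, 6765, 10946, 17711, 28657, 46368, 75025, 121393, 196418, 317811, 514229, 832040, 1346269, 2178309, 3524578, 5702887, 9227465, 14930352, 24157817, 39088169, 63245986, 102334155, 165580141, 267914296, 433494437, 701408733, 1134903170, 1836311903, 2971215073, 4807526976, 7778742049, 12586269025, 20365011074, 32951280099, 53316291173, 86267571272, 139583862445, 225851433717, 365435296162, 591286729879, 956722026041
F(59) = 956722026041


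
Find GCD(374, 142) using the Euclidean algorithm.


374 = 2 * 142 + 90
142 = 1 * 90 + 52
90 = 1 * 52 + 38
52 = 1 * 38 + 14
38 = 2 * 14 + 10
14 = 1 * 10 + 4
10 = 2 * 4 + 2
4 = 2 * 2 + 0
GCD = 2


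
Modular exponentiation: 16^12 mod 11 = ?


16^1 mod 11 = 5
16^2 mod 11 = 3
16^3 mod 11 = 4
16^4 mod 11 = 9
16^5 mod 11 = 1
16^6 mod 11 = 5
16^7 mod 11 = 3
16^8 mod 11 = 4
16^9 mod 11 = 9
16^10 mod 11 = 1
16^11 mod 11 = 5
16^12 mod 11 = 3


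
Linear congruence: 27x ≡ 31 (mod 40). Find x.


GCD(27, 40) = 1, unique solution
a^(-1) mod 40 = 3
x = 3 * 31 mod 40 = 13

x ≡ 13 (mod 40)


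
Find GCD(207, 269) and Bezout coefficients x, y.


Tabular extended Euclidean (each row: r = 207*s + 269*t):
r=207, s=1, t=0
r=269, s=0, t=1
q=0: r=207, s=1, t=0   [207*(1) + 269*(0) = 207]
q=1: r=62, s=-1, t=1   [207*(-1) + 269*(1) = 62]
q=3: r=21, s=4, t=-3   [207*(4) + 269*(-3) = 21]
q=2: r=20, s=-9, t=7   [207*(-9) + 269*(7) = 20]
q=1: r=1, s=13, t=-10   [207*(13) + 269*(-10) = 1]
q=20: r=0, s=-269, t=207   [207*(-269) + 269*(207) = 0]
GCD = 1; from the row with r=1: x=13, y=-10
Check: 207*(13) + 269*(-10) = 2691 - 2690 = 1

GCD = 1, x = 13, y = -10


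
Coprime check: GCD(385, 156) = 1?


Euclidean algorithm:
385 = 2 * 156 + 73
156 = 2 * 73 + 10
73 = 7 * 10 + 3
10 = 3 * 3 + 1
3 = 3 * 1 + 0
GCD(385, 156) = 1

Yes, coprime (GCD = 1)


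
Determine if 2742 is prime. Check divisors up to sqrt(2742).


2742 / 2 = 1371 (exact division)
2742 is NOT prime.

No, 2742 is not prime


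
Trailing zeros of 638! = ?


floor(638/5) = 127
floor(638/25) = 25
floor(638/125) = 5
floor(638/625) = 1
Total = 158

158 trailing zeros


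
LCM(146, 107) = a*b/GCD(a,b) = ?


GCD(146, 107) = 1
LCM = 146*107/1 = 15622/1 = 15622

LCM = 15622


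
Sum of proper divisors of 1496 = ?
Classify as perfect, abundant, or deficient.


Proper divisors: 1, 2, 4, 8, 11, 17, 22, 34, 44, 68, 88, 136, 187, 374, 748
Sum = 1 + 2 + 4 + 8 + 11 + 17 + 22 + 34 + 44 + 68 + 88 + 136 + 187 + 374 + 748 = 1744
1744 > 1496 → abundant

s(1496) = 1744 (abundant)


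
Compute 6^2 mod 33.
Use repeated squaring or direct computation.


6^1 mod 33 = 6
6^2 mod 33 = 3


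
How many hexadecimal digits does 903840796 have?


903840796 in base 16 = 35DF841C
Number of digits = 8

8 digits (base 16)


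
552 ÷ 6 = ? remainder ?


552 = 6 * 92 + 0
Check: 552 + 0 = 552

q = 92, r = 0


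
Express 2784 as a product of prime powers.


2784 / 2 = 1392
1392 / 2 = 696
696 / 2 = 348
348 / 2 = 174
174 / 2 = 87
87 / 3 = 29
29 / 29 = 1
2784 = 2^5 × 3 × 29


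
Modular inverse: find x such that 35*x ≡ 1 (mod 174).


Use the extended Euclidean algorithm on (174, 35); each row r = 174*s + 35*t:
r=174, s=1, t=0
r=35, s=0, t=1
q=4: r=34, s=1, t=-4   [174*(1) + 35*(-4) = 34]
q=1: r=1, s=-1, t=5   [174*(-1) + 35*(5) = 1]
q=34: r=0, s=35, t=-174   [174*(35) + 35*(-174) = 0]
GCD = 1 with t = 5, so 35*(5) ≡ 1 (mod 174)
Inverse = 5 mod 174 = 5
Check: 35 * 5 = 175 ≡ 1 (mod 174)

35^(-1) ≡ 5 (mod 174)


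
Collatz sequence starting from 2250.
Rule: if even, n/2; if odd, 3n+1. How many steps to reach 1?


2250 → 1125 → 3376 → 1688 → 844 → 422 → 211 → 634 → 317 → 952 → 476 → 238 → 119 → 358 → 179 → 538 → 269 → 808 → 404 → 202 → 101 → 304 → 152 → 76 → 38 → 19 → 58 → 29 → 88 → 44 → 22 → 11 → 34 → 17 → 52 → 26 → 13 → 40 → 20 → 10 → 5 → 16 → 8 → 4 → 2 → 1
Total steps = 45

45 steps


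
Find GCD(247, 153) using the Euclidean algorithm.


247 = 1 * 153 + 94
153 = 1 * 94 + 59
94 = 1 * 59 + 35
59 = 1 * 35 + 24
35 = 1 * 24 + 11
24 = 2 * 11 + 2
11 = 5 * 2 + 1
2 = 2 * 1 + 0
GCD = 1


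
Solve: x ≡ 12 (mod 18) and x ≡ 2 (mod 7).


M = 18*7 = 126
M1 = M/18 = 7, M2 = M/7 = 18
M1^(-1) mod 18 = 13, M2^(-1) mod 7 = 2
x = 12*7*13 + 2*18*2 = 1164
1164 mod 126 = 30
Check: 30 mod 18 = 12 ✓, 30 mod 7 = 2 ✓

x ≡ 30 (mod 126)


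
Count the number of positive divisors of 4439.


4439 = 23^1 × 193^1
d(4439) = (1+1) × (1+1) = 4

4 divisors


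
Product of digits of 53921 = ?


5 × 3 × 9 × 2 × 1 = 270


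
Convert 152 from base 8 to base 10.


152 (base 8) = 106 (decimal)
106 (decimal) = 106 (base 10)


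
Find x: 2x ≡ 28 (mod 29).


GCD(2, 29) = 1, unique solution
a^(-1) mod 29 = 15
x = 15 * 28 mod 29 = 14

x ≡ 14 (mod 29)


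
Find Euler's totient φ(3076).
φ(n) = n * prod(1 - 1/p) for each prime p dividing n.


3076 = 2^2 × 769
Prime factors: 2, 769
φ(3076) = 3076 × (1-1/2) × (1-1/769)
= 3076 × 1/2 × 768/769 = 1536

φ(3076) = 1536


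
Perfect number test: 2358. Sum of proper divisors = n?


Proper divisors of 2358: 1, 2, 3, 6, 9, 18, 131, 262, 393, 786, 1179
Sum = 1 + 2 + 3 + 6 + 9 + 18 + 131 + 262 + 393 + 786 + 1179 = 2790

No, 2358 is not perfect (2790 ≠ 2358)
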